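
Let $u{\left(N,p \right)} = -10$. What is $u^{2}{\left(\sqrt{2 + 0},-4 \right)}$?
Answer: $100$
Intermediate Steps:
$u^{2}{\left(\sqrt{2 + 0},-4 \right)} = \left(-10\right)^{2} = 100$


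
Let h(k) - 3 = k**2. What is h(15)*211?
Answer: 48108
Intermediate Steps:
h(k) = 3 + k**2
h(15)*211 = (3 + 15**2)*211 = (3 + 225)*211 = 228*211 = 48108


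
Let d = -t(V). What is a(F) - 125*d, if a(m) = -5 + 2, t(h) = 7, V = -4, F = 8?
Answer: 872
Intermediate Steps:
a(m) = -3
d = -7 (d = -1*7 = -7)
a(F) - 125*d = -3 - 125*(-7) = -3 + 875 = 872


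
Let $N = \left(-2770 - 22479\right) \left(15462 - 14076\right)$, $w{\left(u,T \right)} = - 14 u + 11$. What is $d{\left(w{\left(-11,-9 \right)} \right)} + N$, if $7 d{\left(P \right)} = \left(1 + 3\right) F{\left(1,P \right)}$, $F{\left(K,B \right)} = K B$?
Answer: $- \frac{244965138}{7} \approx -3.4995 \cdot 10^{7}$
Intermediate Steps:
$w{\left(u,T \right)} = 11 - 14 u$
$F{\left(K,B \right)} = B K$
$d{\left(P \right)} = \frac{4 P}{7}$ ($d{\left(P \right)} = \frac{\left(1 + 3\right) P 1}{7} = \frac{4 P}{7}$)
$N = -34995114$ ($N = \left(-25249\right) 1386 = -34995114$)
$d{\left(w{\left(-11,-9 \right)} \right)} + N = \frac{4 \left(11 - -154\right)}{7} - 34995114 = \frac{4 \left(11 + 154\right)}{7} - 34995114 = \frac{4}{7} \cdot 165 - 34995114 = \frac{660}{7} - 34995114 = - \frac{244965138}{7}$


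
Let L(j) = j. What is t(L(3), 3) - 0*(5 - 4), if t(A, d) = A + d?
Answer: 6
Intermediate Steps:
t(L(3), 3) - 0*(5 - 4) = (3 + 3) - 0*(5 - 4) = 6 - 0 = 6 - 88*0 = 6 + 0 = 6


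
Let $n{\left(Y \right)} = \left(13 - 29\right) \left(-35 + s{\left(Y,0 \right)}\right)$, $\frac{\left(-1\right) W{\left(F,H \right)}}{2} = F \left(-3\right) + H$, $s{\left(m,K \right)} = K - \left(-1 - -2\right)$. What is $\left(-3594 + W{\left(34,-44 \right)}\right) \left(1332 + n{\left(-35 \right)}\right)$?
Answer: $-6300216$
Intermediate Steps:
$s{\left(m,K \right)} = -1 + K$ ($s{\left(m,K \right)} = K - \left(-1 + 2\right) = K - 1 = -1 + K$)
$W{\left(F,H \right)} = - 2 H + 6 F$ ($W{\left(F,H \right)} = - 2 \left(F \left(-3\right) + H\right) = - 2 \left(- 3 F + H\right) = - 2 \left(H - 3 F\right) = - 2 H + 6 F$)
$n{\left(Y \right)} = 576$ ($n{\left(Y \right)} = \left(13 - 29\right) \left(-35 + \left(-1 + 0\right)\right) = - 16 \left(-35 - 1\right) = \left(-16\right) \left(-36\right) = 576$)
$\left(-3594 + W{\left(34,-44 \right)}\right) \left(1332 + n{\left(-35 \right)}\right) = \left(-3594 + \left(\left(-2\right) \left(-44\right) + 6 \cdot 34\right)\right) \left(1332 + 576\right) = \left(-3594 + \left(88 + 204\right)\right) 1908 = \left(-3594 + 292\right) 1908 = \left(-3302\right) 1908 = -6300216$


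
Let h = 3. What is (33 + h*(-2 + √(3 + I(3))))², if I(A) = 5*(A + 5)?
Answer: 1116 + 162*√43 ≈ 2178.3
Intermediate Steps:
I(A) = 25 + 5*A (I(A) = 5*(5 + A) = 25 + 5*A)
(33 + h*(-2 + √(3 + I(3))))² = (33 + 3*(-2 + √(3 + (25 + 5*3))))² = (33 + 3*(-2 + √(3 + (25 + 15))))² = (33 + 3*(-2 + √(3 + 40)))² = (33 + 3*(-2 + √43))² = (33 + (-6 + 3*√43))² = (27 + 3*√43)²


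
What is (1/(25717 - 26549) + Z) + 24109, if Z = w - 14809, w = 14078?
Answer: 19450495/832 ≈ 23378.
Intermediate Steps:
Z = -731 (Z = 14078 - 14809 = -731)
(1/(25717 - 26549) + Z) + 24109 = (1/(25717 - 26549) - 731) + 24109 = (1/(-832) - 731) + 24109 = (-1/832 - 731) + 24109 = -608193/832 + 24109 = 19450495/832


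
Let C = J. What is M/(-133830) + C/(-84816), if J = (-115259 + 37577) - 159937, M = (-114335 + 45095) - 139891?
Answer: 305791393/70067440 ≈ 4.3642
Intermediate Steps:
M = -209131 (M = -69240 - 139891 = -209131)
J = -237619 (J = -77682 - 159937 = -237619)
C = -237619
M/(-133830) + C/(-84816) = -209131/(-133830) - 237619/(-84816) = -209131*(-1/133830) - 237619*(-1/84816) = 209131/133830 + 237619/84816 = 305791393/70067440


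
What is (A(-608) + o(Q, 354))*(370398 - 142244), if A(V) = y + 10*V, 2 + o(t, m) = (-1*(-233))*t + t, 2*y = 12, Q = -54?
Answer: -4269217648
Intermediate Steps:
y = 6 (y = (½)*12 = 6)
o(t, m) = -2 + 234*t (o(t, m) = -2 + ((-1*(-233))*t + t) = -2 + (233*t + t) = -2 + 234*t)
A(V) = 6 + 10*V
(A(-608) + o(Q, 354))*(370398 - 142244) = ((6 + 10*(-608)) + (-2 + 234*(-54)))*(370398 - 142244) = ((6 - 6080) + (-2 - 12636))*228154 = (-6074 - 12638)*228154 = -18712*228154 = -4269217648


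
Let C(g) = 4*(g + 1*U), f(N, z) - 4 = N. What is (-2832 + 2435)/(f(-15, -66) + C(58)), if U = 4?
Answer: -397/237 ≈ -1.6751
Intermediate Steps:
f(N, z) = 4 + N
C(g) = 16 + 4*g (C(g) = 4*(g + 1*4) = 4*(g + 4) = 4*(4 + g) = 16 + 4*g)
(-2832 + 2435)/(f(-15, -66) + C(58)) = (-2832 + 2435)/((4 - 15) + (16 + 4*58)) = -397/(-11 + (16 + 232)) = -397/(-11 + 248) = -397/237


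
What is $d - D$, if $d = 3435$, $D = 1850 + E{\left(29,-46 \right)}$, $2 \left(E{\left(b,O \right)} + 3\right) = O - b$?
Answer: $\frac{3251}{2} \approx 1625.5$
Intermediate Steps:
$E{\left(b,O \right)} = -3 + \frac{O}{2} - \frac{b}{2}$ ($E{\left(b,O \right)} = -3 + \frac{O - b}{2} = -3 + \left(\frac{O}{2} - \frac{b}{2}\right) = -3 + \frac{O}{2} - \frac{b}{2}$)
$D = \frac{3619}{2}$ ($D = 1850 - \frac{81}{2} = \frac{3619}{2} \approx 1809.5$)
$d - D = 3435 - \frac{3619}{2} = \frac{3251}{2}$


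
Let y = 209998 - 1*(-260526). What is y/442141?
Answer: 470524/442141 ≈ 1.0642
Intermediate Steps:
y = 470524 (y = 209998 + 260526 = 470524)
y/442141 = 470524/442141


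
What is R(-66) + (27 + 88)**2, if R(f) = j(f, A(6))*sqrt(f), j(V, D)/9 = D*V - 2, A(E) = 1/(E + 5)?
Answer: 13225 - 72*I*sqrt(66) ≈ 13225.0 - 584.93*I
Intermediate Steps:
A(E) = 1/(5 + E)
j(V, D) = -18 + 9*D*V (j(V, D) = 9*(D*V - 2) = 9*(-2 + D*V) = -18 + 9*D*V)
R(f) = sqrt(f)*(-18 + 9*f/11) (R(f) = (-18 + 9*f/(5 + 6))*sqrt(f) = (-18 + 9*f/11)*sqrt(f) = sqrt(f)*(-18 + 9*f/11))
R(-66) + (27 + 88)**2 = 9*sqrt(-66)*(-22 - 66)/11 + (27 + 88)**2 = (9/11)*(I*sqrt(66))*(-88) + 115**2 = -72*I*sqrt(66) + 13225 = 13225 - 72*I*sqrt(66)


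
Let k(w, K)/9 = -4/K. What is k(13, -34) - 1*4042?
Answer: -68696/17 ≈ -4040.9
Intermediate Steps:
k(w, K) = -36/K (k(w, K) = 9*(-4/K) = -36/K)
k(13, -34) - 1*4042 = -36/(-34) - 1*4042 = -36*(-1/34) - 4042 = 18/17 - 4042 = -68696/17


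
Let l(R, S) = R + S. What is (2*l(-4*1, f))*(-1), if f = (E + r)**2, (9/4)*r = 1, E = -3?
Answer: -410/81 ≈ -5.0617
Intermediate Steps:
r = 4/9 (r = (4/9)*1 = 4/9 ≈ 0.44444)
f = 529/81 (f = (-3 + 4/9)**2 = (-23/9)**2 = 529/81 ≈ 6.5309)
(2*l(-4*1, f))*(-1) = (2*(-4*1 + 529/81))*(-1) = (2*(-4 + 529/81))*(-1) = (2*(205/81))*(-1) = (410/81)*(-1) = -410/81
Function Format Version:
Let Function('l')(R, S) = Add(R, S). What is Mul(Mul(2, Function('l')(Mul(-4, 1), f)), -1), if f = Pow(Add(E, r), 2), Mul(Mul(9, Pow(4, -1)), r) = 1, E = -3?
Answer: Rational(-410, 81) ≈ -5.0617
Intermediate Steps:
r = Rational(4, 9) (r = Mul(Rational(4, 9), 1) = Rational(4, 9) ≈ 0.44444)
f = Rational(529, 81) (f = Pow(Add(-3, Rational(4, 9)), 2) = Pow(Rational(-23, 9), 2) = Rational(529, 81) ≈ 6.5309)
Mul(Mul(2, Function('l')(Mul(-4, 1), f)), -1) = Mul(Mul(2, Add(Mul(-4, 1), Rational(529, 81))), -1) = Mul(Mul(2, Add(-4, Rational(529, 81))), -1) = Mul(Mul(2, Rational(205, 81)), -1) = Mul(Rational(410, 81), -1) = Rational(-410, 81)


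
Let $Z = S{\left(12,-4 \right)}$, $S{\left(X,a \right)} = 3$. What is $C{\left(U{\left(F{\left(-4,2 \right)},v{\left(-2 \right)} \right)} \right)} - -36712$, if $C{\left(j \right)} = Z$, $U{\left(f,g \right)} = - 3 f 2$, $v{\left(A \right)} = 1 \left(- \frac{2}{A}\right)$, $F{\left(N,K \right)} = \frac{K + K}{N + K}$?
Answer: $36715$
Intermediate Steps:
$F{\left(N,K \right)} = \frac{2 K}{K + N}$
$v{\left(A \right)} = - \frac{2}{A}$
$Z = 3$
$U{\left(f,g \right)} = - 6 f$
$C{\left(j \right)} = 3$
$C{\left(U{\left(F{\left(-4,2 \right)},v{\left(-2 \right)} \right)} \right)} - -36712 = 3 - -36712 = 3 + 36712 = 36715$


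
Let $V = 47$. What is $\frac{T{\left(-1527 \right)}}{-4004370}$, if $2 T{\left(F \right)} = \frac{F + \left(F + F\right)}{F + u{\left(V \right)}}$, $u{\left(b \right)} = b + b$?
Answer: $- \frac{509}{1275169380} \approx -3.9916 \cdot 10^{-7}$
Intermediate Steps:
$u{\left(b \right)} = 2 b$
$T{\left(F \right)} = \frac{3 F}{2 \left(94 + F\right)}$ ($T{\left(F \right)} = \frac{\left(F + \left(F + F\right)\right) \frac{1}{F + 2 \cdot 47}}{2} = \frac{\left(F + 2 F\right) \frac{1}{F + 94}}{2} = \frac{3 F \frac{1}{94 + F}}{2} = \frac{3 F}{2 \left(94 + F\right)}$)
$\frac{T{\left(-1527 \right)}}{-4004370} = \frac{\frac{3}{2} \left(-1527\right) \frac{1}{94 - 1527}}{-4004370} = \frac{3}{2} \left(-1527\right) \frac{1}{-1433} \left(- \frac{1}{4004370}\right) = \frac{3}{2} \left(-1527\right) \left(- \frac{1}{1433}\right) \left(- \frac{1}{4004370}\right) = \frac{4581}{2866} \left(- \frac{1}{4004370}\right) = - \frac{509}{1275169380}$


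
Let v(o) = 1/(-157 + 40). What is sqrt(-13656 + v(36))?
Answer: I*sqrt(20770789)/39 ≈ 116.86*I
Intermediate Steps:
v(o) = -1/117 (v(o) = 1/(-117) = -1/117)
sqrt(-13656 + v(36)) = sqrt(-13656 - 1/117) = sqrt(-1597753/117) = I*sqrt(20770789)/39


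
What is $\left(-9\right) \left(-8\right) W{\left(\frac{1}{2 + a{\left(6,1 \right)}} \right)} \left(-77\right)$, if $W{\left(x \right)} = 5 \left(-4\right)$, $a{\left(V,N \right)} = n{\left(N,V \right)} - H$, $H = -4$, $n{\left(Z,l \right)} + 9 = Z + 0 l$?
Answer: $110880$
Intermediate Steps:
$n{\left(Z,l \right)} = -9 + Z$ ($n{\left(Z,l \right)} = -9 + \left(Z + 0 l\right) = -9 + \left(Z + 0\right) = -9 + Z$)
$a{\left(V,N \right)} = -5 + N$ ($a{\left(V,N \right)} = \left(-9 + N\right) - -4 = \left(-9 + N\right) + 4 = -5 + N$)
$W{\left(x \right)} = -20$
$\left(-9\right) \left(-8\right) W{\left(\frac{1}{2 + a{\left(6,1 \right)}} \right)} \left(-77\right) = \left(-9\right) \left(-8\right) \left(-20\right) \left(-77\right) = 72 \left(-20\right) \left(-77\right) = \left(-1440\right) \left(-77\right) = 110880$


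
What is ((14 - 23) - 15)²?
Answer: 576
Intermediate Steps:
((14 - 23) - 15)² = (-9 - 15)² = (-24)² = 576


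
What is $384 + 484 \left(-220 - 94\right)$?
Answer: $-151592$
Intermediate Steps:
$384 + 484 \left(-220 - 94\right) = 384 + 484 \left(-314\right) = 384 - 151976 = -151592$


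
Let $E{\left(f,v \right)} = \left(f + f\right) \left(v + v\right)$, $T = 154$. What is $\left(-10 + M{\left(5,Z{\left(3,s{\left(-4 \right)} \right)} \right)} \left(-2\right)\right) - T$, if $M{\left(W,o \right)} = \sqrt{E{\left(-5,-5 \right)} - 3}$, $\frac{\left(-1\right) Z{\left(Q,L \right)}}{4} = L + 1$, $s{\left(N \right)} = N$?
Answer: $-164 - 2 \sqrt{97} \approx -183.7$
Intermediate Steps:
$E{\left(f,v \right)} = 4 f v$ ($E{\left(f,v \right)} = 2 f 2 v = 4 f v$)
$Z{\left(Q,L \right)} = -4 - 4 L$ ($Z{\left(Q,L \right)} = - 4 \left(L + 1\right) = - 4 \left(1 + L\right) = -4 - 4 L$)
$M{\left(W,o \right)} = \sqrt{97}$ ($M{\left(W,o \right)} = \sqrt{4 \left(-5\right) \left(-5\right) - 3} = \sqrt{100 - 3} = \sqrt{97}$)
$\left(-10 + M{\left(5,Z{\left(3,s{\left(-4 \right)} \right)} \right)} \left(-2\right)\right) - T = \left(-10 + \sqrt{97} \left(-2\right)\right) - 154 = \left(-10 - 2 \sqrt{97}\right) - 154 = -164 - 2 \sqrt{97}$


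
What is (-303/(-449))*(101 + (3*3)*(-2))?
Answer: 25149/449 ≈ 56.011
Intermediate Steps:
(-303/(-449))*(101 + (3*3)*(-2)) = (-303*(-1/449))*(101 + 9*(-2)) = 303*(101 - 18)/449 = (303/449)*83 = 25149/449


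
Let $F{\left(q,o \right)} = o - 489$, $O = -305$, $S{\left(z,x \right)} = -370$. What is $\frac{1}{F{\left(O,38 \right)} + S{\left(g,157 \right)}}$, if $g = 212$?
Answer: $- \frac{1}{821} \approx -0.001218$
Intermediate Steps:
$F{\left(q,o \right)} = -489 + o$
$\frac{1}{F{\left(O,38 \right)} + S{\left(g,157 \right)}} = \frac{1}{\left(-489 + 38\right) - 370} = \frac{1}{-451 - 370} = \frac{1}{-821} = - \frac{1}{821}$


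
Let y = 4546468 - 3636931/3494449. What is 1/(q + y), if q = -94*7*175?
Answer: 3494449/15485011116851 ≈ 2.2567e-7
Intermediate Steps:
q = -115150 (q = -658*175 = -115150)
y = 15887396919201/3494449 (y = 4546468 - 3636931*1/3494449 = 4546468 - 3636931/3494449 = 15887396919201/3494449 ≈ 4.5465e+6)
1/(q + y) = 1/(-115150 + 15887396919201/3494449) = 1/(15485011116851/3494449) = 3494449/15485011116851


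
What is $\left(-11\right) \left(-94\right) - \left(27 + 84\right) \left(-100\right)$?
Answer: $12134$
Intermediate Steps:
$\left(-11\right) \left(-94\right) - \left(27 + 84\right) \left(-100\right) = 1034 - 111 \left(-100\right) = 1034 - -11100 = 1034 + 11100 = 12134$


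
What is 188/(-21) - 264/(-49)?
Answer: -524/147 ≈ -3.5646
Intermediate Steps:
188/(-21) - 264/(-49) = 188*(-1/21) - 264*(-1/49) = -188/21 + 264/49 = -524/147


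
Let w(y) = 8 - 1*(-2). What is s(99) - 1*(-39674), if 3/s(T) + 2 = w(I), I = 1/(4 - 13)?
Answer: 317395/8 ≈ 39674.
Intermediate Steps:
I = -1/9 (I = 1/(-9) = -1/9 ≈ -0.11111)
w(y) = 10 (w(y) = 8 + 2 = 10)
s(T) = 3/8 (s(T) = 3/(-2 + 10) = 3/8)
s(99) - 1*(-39674) = 3/8 - 1*(-39674) = 3/8 + 39674 = 317395/8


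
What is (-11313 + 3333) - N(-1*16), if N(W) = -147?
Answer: -7833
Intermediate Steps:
(-11313 + 3333) - N(-1*16) = (-11313 + 3333) - 1*(-147) = -7980 + 147 = -7833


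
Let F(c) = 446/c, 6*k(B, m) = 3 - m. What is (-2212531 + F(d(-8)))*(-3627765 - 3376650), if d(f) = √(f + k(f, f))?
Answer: 15497485324365 + 3123969090*I*√222/37 ≈ 1.5497e+13 + 1.258e+9*I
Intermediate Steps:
k(B, m) = ½ - m/6 (k(B, m) = (3 - m)/6 = ½ - m/6)
d(f) = √(½ + 5*f/6) (d(f) = √(f + (½ - f/6)) = √(½ + 5*f/6))
(-2212531 + F(d(-8)))*(-3627765 - 3376650) = (-2212531 + 446/((√(18 + 30*(-8))/6)))*(-3627765 - 3376650) = (-2212531 + 446/((√(18 - 240)/6)))*(-7004415) = (-2212531 + 446/((√(-222)/6)))*(-7004415) = (-2212531 + 446/(((I*√222)/6)))*(-7004415) = (-2212531 + 446/((I*√222/6)))*(-7004415) = (-2212531 + 446*(-I*√222/37))*(-7004415) = (-2212531 - 446*I*√222/37)*(-7004415) = 15497485324365 + 3123969090*I*√222/37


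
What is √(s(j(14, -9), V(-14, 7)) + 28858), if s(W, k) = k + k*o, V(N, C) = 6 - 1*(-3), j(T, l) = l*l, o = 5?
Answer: 4*√1807 ≈ 170.04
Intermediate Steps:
j(T, l) = l²
V(N, C) = 9 (V(N, C) = 6 + 3 = 9)
s(W, k) = 6*k (s(W, k) = k + k*5 = k + 5*k = 6*k)
√(s(j(14, -9), V(-14, 7)) + 28858) = √(6*9 + 28858) = √(54 + 28858) = √28912 = 4*√1807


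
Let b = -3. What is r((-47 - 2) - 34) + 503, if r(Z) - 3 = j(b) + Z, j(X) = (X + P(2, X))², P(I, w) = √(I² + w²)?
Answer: 445 - 6*√13 ≈ 423.37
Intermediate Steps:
j(X) = (X + √(4 + X²))² (j(X) = (X + √(2² + X²))² = (X + √(4 + X²))²)
r(Z) = 3 + Z + (-3 + √13)² (r(Z) = 3 + ((-3 + √(4 + (-3)²))² + Z) = 3 + ((-3 + √(4 + 9))² + Z) = 3 + ((-3 + √13)² + Z) = 3 + (Z + (-3 + √13)²) = 3 + Z + (-3 + √13)²)
r((-47 - 2) - 34) + 503 = (25 + ((-47 - 2) - 34) - 6*√13) + 503 = (25 + (-49 - 34) - 6*√13) + 503 = (25 - 83 - 6*√13) + 503 = (-58 - 6*√13) + 503 = 445 - 6*√13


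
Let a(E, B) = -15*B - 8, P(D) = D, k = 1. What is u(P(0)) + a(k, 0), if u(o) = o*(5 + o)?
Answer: -8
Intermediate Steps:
a(E, B) = -8 - 15*B
u(P(0)) + a(k, 0) = 0*(5 + 0) + (-8 - 15*0) = 0*5 + (-8 + 0) = 0 - 8 = -8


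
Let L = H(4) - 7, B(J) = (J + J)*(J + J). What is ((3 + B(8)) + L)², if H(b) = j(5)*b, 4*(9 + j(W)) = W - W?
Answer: 46656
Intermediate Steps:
j(W) = -9 (j(W) = -9 + (W - W)/4 = -9 + (¼)*0 = -9 + 0 = -9)
B(J) = 4*J² (B(J) = (2*J)*(2*J) = 4*J²)
H(b) = -9*b
L = -43 (L = -9*4 - 7 = -36 - 7 = -43)
((3 + B(8)) + L)² = ((3 + 4*8²) - 43)² = ((3 + 4*64) - 43)² = ((3 + 256) - 43)² = (259 - 43)² = 216² = 46656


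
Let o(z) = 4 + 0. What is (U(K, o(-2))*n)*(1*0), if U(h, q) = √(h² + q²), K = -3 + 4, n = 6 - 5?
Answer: 0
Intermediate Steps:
n = 1
K = 1
o(z) = 4
(U(K, o(-2))*n)*(1*0) = (√(1² + 4²)*1)*(1*0) = (√(1 + 16)*1)*0 = (√17*1)*0 = √17*0 = 0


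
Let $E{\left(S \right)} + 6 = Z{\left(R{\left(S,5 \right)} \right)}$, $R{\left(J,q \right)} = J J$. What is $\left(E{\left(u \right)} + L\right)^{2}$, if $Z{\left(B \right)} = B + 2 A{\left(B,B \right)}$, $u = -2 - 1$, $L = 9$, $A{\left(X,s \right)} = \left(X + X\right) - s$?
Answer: $900$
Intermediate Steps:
$A{\left(X,s \right)} = - s + 2 X$ ($A{\left(X,s \right)} = 2 X - s = - s + 2 X$)
$u = -3$
$R{\left(J,q \right)} = J^{2}$
$Z{\left(B \right)} = 3 B$ ($Z{\left(B \right)} = B + 2 \left(- B + 2 B\right) = B + 2 B = 3 B$)
$E{\left(S \right)} = -6 + 3 S^{2}$
$\left(E{\left(u \right)} + L\right)^{2} = \left(\left(-6 + 3 \left(-3\right)^{2}\right) + 9\right)^{2} = \left(\left(-6 + 3 \cdot 9\right) + 9\right)^{2} = \left(\left(-6 + 27\right) + 9\right)^{2} = \left(21 + 9\right)^{2} = 30^{2} = 900$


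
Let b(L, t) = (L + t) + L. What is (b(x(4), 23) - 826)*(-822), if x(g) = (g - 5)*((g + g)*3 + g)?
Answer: 706098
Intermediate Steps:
x(g) = 7*g*(-5 + g) (x(g) = (-5 + g)*((2*g)*3 + g) = (-5 + g)*(6*g + g) = (-5 + g)*(7*g) = 7*g*(-5 + g))
b(L, t) = t + 2*L
(b(x(4), 23) - 826)*(-822) = ((23 + 2*(7*4*(-5 + 4))) - 826)*(-822) = ((23 + 2*(7*4*(-1))) - 826)*(-822) = ((23 + 2*(-28)) - 826)*(-822) = ((23 - 56) - 826)*(-822) = (-33 - 826)*(-822) = -859*(-822) = 706098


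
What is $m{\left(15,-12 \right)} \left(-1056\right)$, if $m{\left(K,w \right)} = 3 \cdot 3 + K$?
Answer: $-25344$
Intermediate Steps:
$m{\left(K,w \right)} = 9 + K$
$m{\left(15,-12 \right)} \left(-1056\right) = \left(9 + 15\right) \left(-1056\right) = 24 \left(-1056\right) = -25344$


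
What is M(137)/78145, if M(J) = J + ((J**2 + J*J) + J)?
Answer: 37812/78145 ≈ 0.48387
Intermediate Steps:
M(J) = 2*J + 2*J**2 (M(J) = J + ((J**2 + J**2) + J) = J + (2*J**2 + J) = J + (J + 2*J**2) = 2*J + 2*J**2)
M(137)/78145 = (2*137*(1 + 137))/78145 = (2*137*138)*(1/78145) = 37812*(1/78145) = 37812/78145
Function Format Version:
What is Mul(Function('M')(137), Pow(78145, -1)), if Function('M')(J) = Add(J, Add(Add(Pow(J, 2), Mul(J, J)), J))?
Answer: Rational(37812, 78145) ≈ 0.48387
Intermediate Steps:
Function('M')(J) = Add(Mul(2, J), Mul(2, Pow(J, 2))) (Function('M')(J) = Add(J, Add(Add(Pow(J, 2), Pow(J, 2)), J)) = Add(J, Add(Mul(2, Pow(J, 2)), J)) = Add(J, Add(J, Mul(2, Pow(J, 2)))) = Add(Mul(2, J), Mul(2, Pow(J, 2))))
Mul(Function('M')(137), Pow(78145, -1)) = Mul(Mul(2, 137, Add(1, 137)), Pow(78145, -1)) = Mul(Mul(2, 137, 138), Rational(1, 78145)) = Mul(37812, Rational(1, 78145)) = Rational(37812, 78145)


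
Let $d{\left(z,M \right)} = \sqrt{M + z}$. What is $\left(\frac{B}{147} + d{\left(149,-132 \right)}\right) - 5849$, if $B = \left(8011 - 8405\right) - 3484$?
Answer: $- \frac{123383}{21} + \sqrt{17} \approx -5871.3$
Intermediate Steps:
$B = -3878$ ($B = -394 - 3484 = -3878$)
$\left(\frac{B}{147} + d{\left(149,-132 \right)}\right) - 5849 = \left(- \frac{3878}{147} + \sqrt{-132 + 149}\right) - 5849 = \left(\left(-3878\right) \frac{1}{147} + \sqrt{17}\right) - 5849 = \left(- \frac{554}{21} + \sqrt{17}\right) - 5849 = - \frac{123383}{21} + \sqrt{17}$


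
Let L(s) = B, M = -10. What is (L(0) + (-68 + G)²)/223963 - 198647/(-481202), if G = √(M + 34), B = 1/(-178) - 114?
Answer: 2076874862540/4795829236907 - 272*√6/223963 ≈ 0.43008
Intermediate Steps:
B = -20293/178 (B = -1/178 - 114 = -20293/178 ≈ -114.01)
L(s) = -20293/178
G = 2*√6 (G = √(-10 + 34) = √24 = 2*√6 ≈ 4.8990)
(L(0) + (-68 + G)²)/223963 - 198647/(-481202) = (-20293/178 + (-68 + 2*√6)²)/223963 - 198647/(-481202) = (-20293/178 + (-68 + 2*√6)²)*(1/223963) - 198647*(-1/481202) = (-20293/39865414 + (-68 + 2*√6)²/223963) + 198647/481202 = 1977344965668/4795829236907 + (-68 + 2*√6)²/223963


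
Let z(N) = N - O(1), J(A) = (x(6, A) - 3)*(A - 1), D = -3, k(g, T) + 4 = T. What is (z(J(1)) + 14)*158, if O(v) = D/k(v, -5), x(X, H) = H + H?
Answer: 6478/3 ≈ 2159.3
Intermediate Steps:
k(g, T) = -4 + T
x(X, H) = 2*H
J(A) = (-1 + A)*(-3 + 2*A) (J(A) = (2*A - 3)*(A - 1) = (-3 + 2*A)*(-1 + A) = (-1 + A)*(-3 + 2*A))
O(v) = 1/3 (O(v) = -3/(-4 - 5) = -3/(-9) = -3*(-1/9) = 1/3)
z(N) = -1/3 + N (z(N) = N - 1*1/3 = N - 1/3 = -1/3 + N)
(z(J(1)) + 14)*158 = ((-1/3 + (3 - 5*1 + 2*1**2)) + 14)*158 = ((-1/3 + (3 - 5 + 2*1)) + 14)*158 = ((-1/3 + (3 - 5 + 2)) + 14)*158 = ((-1/3 + 0) + 14)*158 = (-1/3 + 14)*158 = (41/3)*158 = 6478/3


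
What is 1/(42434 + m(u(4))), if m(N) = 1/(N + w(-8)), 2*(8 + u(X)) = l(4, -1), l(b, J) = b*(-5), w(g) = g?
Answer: 26/1103283 ≈ 2.3566e-5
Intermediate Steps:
l(b, J) = -5*b
u(X) = -18 (u(X) = -8 + (-5*4)/2 = -8 + (½)*(-20) = -8 - 10 = -18)
m(N) = 1/(-8 + N) (m(N) = 1/(N - 8) = 1/(-8 + N))
1/(42434 + m(u(4))) = 1/(42434 + 1/(-8 - 18)) = 1/(42434 + 1/(-26)) = 1/(42434 - 1/26) = 1/(1103283/26) = 26/1103283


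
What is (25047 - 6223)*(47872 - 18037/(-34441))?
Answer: 31036589335336/34441 ≈ 9.0115e+8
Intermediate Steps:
(25047 - 6223)*(47872 - 18037/(-34441)) = 18824*(47872 - 18037*(-1/34441)) = 18824*(47872 + 18037/34441) = 18824*(1648777589/34441) = 31036589335336/34441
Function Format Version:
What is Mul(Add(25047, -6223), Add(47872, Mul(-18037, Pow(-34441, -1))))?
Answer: Rational(31036589335336, 34441) ≈ 9.0115e+8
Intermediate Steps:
Mul(Add(25047, -6223), Add(47872, Mul(-18037, Pow(-34441, -1)))) = Mul(18824, Add(47872, Mul(-18037, Rational(-1, 34441)))) = Mul(18824, Add(47872, Rational(18037, 34441))) = Mul(18824, Rational(1648777589, 34441)) = Rational(31036589335336, 34441)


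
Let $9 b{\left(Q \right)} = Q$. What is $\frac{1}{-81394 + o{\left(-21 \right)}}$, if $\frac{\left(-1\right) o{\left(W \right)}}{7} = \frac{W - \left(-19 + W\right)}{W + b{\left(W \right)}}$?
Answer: $- \frac{10}{813883} \approx -1.2287 \cdot 10^{-5}$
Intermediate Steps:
$b{\left(Q \right)} = \frac{Q}{9}$
$o{\left(W \right)} = - \frac{1197}{10 W}$ ($o{\left(W \right)} = - 7 \frac{W - \left(-19 + W\right)}{W + \frac{W}{9}} = - 7 \frac{19}{\frac{10}{9} W} = - 7 \cdot 19 \frac{9}{10 W} = - 7 \frac{171}{10 W} = - \frac{1197}{10 W}$)
$\frac{1}{-81394 + o{\left(-21 \right)}} = \frac{1}{-81394 - \frac{1197}{10 \left(-21\right)}} = \frac{1}{-81394 - - \frac{57}{10}} = \frac{1}{-81394 + \frac{57}{10}} = \frac{1}{- \frac{813883}{10}} = - \frac{10}{813883}$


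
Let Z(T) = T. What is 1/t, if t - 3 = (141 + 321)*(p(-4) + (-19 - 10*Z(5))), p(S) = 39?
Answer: -1/13857 ≈ -7.2166e-5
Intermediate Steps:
t = -13857 (t = 3 + (141 + 321)*(39 + (-19 - 10*5)) = 3 + 462*(39 + (-19 - 50)) = 3 + 462*(39 - 69) = 3 + 462*(-30) = 3 - 13860 = -13857)
1/t = 1/(-13857) = -1/13857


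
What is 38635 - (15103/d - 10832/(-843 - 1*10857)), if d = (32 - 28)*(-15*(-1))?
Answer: 449073583/11700 ≈ 38382.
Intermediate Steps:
d = 60 (d = 4*15 = 60)
38635 - (15103/d - 10832/(-843 - 1*10857)) = 38635 - (15103/60 - 10832/(-843 - 1*10857)) = 38635 - (15103*(1/60) - 10832/(-843 - 10857)) = 38635 - (15103/60 - 10832/(-11700)) = 38635 - (15103/60 - 10832*(-1/11700)) = 38635 - (15103/60 + 2708/2925) = 38635 - 1*2955917/11700 = 38635 - 2955917/11700 = 449073583/11700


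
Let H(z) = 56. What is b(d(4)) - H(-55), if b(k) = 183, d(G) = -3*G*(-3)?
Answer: 127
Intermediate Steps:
d(G) = 9*G
b(d(4)) - H(-55) = 183 - 1*56 = 183 - 56 = 127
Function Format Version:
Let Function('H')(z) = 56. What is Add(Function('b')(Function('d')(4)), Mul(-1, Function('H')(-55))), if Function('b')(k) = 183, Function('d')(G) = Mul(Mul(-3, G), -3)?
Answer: 127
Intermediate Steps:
Function('d')(G) = Mul(9, G)
Add(Function('b')(Function('d')(4)), Mul(-1, Function('H')(-55))) = Add(183, Mul(-1, 56)) = Add(183, -56) = 127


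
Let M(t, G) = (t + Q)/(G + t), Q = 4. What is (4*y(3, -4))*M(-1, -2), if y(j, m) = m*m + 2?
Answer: -72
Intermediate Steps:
y(j, m) = 2 + m² (y(j, m) = m² + 2 = 2 + m²)
M(t, G) = (4 + t)/(G + t) (M(t, G) = (t + 4)/(G + t) = (4 + t)/(G + t))
(4*y(3, -4))*M(-1, -2) = (4*(2 + (-4)²))*((4 - 1)/(-2 - 1)) = (4*(2 + 16))*(3/(-3)) = (4*18)*(-⅓*3) = 72*(-1) = -72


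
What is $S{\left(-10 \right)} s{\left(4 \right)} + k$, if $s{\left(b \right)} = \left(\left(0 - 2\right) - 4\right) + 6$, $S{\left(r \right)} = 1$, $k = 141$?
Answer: $141$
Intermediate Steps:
$s{\left(b \right)} = 0$ ($s{\left(b \right)} = \left(-2 - 4\right) + 6 = -6 + 6 = 0$)
$S{\left(-10 \right)} s{\left(4 \right)} + k = 1 \cdot 0 + 141 = 0 + 141 = 141$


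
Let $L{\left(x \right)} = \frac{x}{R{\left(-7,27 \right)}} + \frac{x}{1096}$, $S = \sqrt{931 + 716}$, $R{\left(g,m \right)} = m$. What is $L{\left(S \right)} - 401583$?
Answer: $-401583 + \frac{1123 \sqrt{183}}{9864} \approx -4.0158 \cdot 10^{5}$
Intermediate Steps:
$S = 3 \sqrt{183}$ ($S = \sqrt{1647} = 3 \sqrt{183} \approx 40.583$)
$L{\left(x \right)} = \frac{1123 x}{29592}$ ($L{\left(x \right)} = \frac{x}{27} + \frac{x}{1096} = \frac{1123 x}{29592}$)
$L{\left(S \right)} - 401583 = \frac{1123 \cdot 3 \sqrt{183}}{29592} - 401583 = \frac{1123 \sqrt{183}}{9864} - 401583 = -401583 + \frac{1123 \sqrt{183}}{9864}$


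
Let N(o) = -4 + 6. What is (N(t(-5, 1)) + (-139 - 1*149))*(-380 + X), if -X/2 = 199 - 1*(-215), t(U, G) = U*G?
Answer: 345488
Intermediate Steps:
t(U, G) = G*U
N(o) = 2
X = -828 (X = -2*(199 - 1*(-215)) = -2*(199 + 215) = -2*414 = -828)
(N(t(-5, 1)) + (-139 - 1*149))*(-380 + X) = (2 + (-139 - 1*149))*(-380 - 828) = (2 + (-139 - 149))*(-1208) = (2 - 288)*(-1208) = -286*(-1208) = 345488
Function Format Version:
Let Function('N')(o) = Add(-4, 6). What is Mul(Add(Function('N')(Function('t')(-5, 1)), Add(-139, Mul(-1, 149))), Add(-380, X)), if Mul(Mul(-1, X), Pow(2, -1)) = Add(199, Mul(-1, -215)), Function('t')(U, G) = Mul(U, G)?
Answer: 345488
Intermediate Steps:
Function('t')(U, G) = Mul(G, U)
Function('N')(o) = 2
X = -828 (X = Mul(-2, Add(199, Mul(-1, -215))) = Mul(-2, Add(199, 215)) = Mul(-2, 414) = -828)
Mul(Add(Function('N')(Function('t')(-5, 1)), Add(-139, Mul(-1, 149))), Add(-380, X)) = Mul(Add(2, Add(-139, Mul(-1, 149))), Add(-380, -828)) = Mul(Add(2, Add(-139, -149)), -1208) = Mul(Add(2, -288), -1208) = Mul(-286, -1208) = 345488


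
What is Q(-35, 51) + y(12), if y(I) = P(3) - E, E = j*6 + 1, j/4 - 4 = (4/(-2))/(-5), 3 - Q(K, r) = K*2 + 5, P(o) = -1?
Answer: -198/5 ≈ -39.600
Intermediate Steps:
Q(K, r) = -2 - 2*K (Q(K, r) = 3 - (K*2 + 5) = 3 - (2*K + 5) = 3 - (5 + 2*K) = 3 + (-5 - 2*K) = -2 - 2*K)
j = 88/5 (j = 16 + 4*((4/(-2))/(-5)) = 16 + 4*((4*(-½))*(-⅕)) = 16 + 4*(-2*(-⅕)) = 16 + 4*(⅖) = 16 + 8/5 = 88/5 ≈ 17.600)
E = 533/5 (E = (88/5)*6 + 1 = 528/5 + 1 = 533/5 ≈ 106.60)
y(I) = -538/5 (y(I) = -1 - 1*533/5 = -1 - 533/5 = -538/5)
Q(-35, 51) + y(12) = (-2 - 2*(-35)) - 538/5 = (-2 + 70) - 538/5 = 68 - 538/5 = -198/5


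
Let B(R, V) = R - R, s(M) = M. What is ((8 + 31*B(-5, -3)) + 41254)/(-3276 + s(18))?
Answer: -6877/543 ≈ -12.665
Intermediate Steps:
B(R, V) = 0
((8 + 31*B(-5, -3)) + 41254)/(-3276 + s(18)) = ((8 + 31*0) + 41254)/(-3276 + 18) = ((8 + 0) + 41254)/(-3258) = (8 + 41254)*(-1/3258) = 41262*(-1/3258) = -6877/543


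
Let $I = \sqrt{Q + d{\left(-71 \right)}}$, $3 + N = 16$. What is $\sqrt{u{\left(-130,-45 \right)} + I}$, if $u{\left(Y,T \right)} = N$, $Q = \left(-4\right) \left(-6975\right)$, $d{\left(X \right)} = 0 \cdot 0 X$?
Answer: $\sqrt{13 + 30 \sqrt{31}} \approx 13.418$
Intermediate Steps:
$d{\left(X \right)} = 0$ ($d{\left(X \right)} = 0 X = 0$)
$Q = 27900$
$N = 13$ ($N = -3 + 16 = 13$)
$u{\left(Y,T \right)} = 13$
$I = 30 \sqrt{31}$ ($I = \sqrt{27900 + 0} = \sqrt{27900} = 30 \sqrt{31} \approx 167.03$)
$\sqrt{u{\left(-130,-45 \right)} + I} = \sqrt{13 + 30 \sqrt{31}}$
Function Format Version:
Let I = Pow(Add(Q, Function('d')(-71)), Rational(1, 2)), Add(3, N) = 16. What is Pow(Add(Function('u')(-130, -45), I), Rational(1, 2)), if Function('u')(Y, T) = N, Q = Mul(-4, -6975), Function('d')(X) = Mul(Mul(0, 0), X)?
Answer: Pow(Add(13, Mul(30, Pow(31, Rational(1, 2)))), Rational(1, 2)) ≈ 13.418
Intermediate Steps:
Function('d')(X) = 0 (Function('d')(X) = Mul(0, X) = 0)
Q = 27900
N = 13 (N = Add(-3, 16) = 13)
Function('u')(Y, T) = 13
I = Mul(30, Pow(31, Rational(1, 2))) (I = Pow(Add(27900, 0), Rational(1, 2)) = Pow(27900, Rational(1, 2)) = Mul(30, Pow(31, Rational(1, 2))) ≈ 167.03)
Pow(Add(Function('u')(-130, -45), I), Rational(1, 2)) = Pow(Add(13, Mul(30, Pow(31, Rational(1, 2)))), Rational(1, 2))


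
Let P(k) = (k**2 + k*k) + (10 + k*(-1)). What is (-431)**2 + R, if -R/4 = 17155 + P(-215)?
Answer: -253559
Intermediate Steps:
P(k) = 10 - k + 2*k**2 (P(k) = (k**2 + k**2) + (10 - k) = 2*k**2 + (10 - k) = 10 - k + 2*k**2)
R = -439320 (R = -4*(17155 + (10 - 1*(-215) + 2*(-215)**2)) = -4*(17155 + (10 + 215 + 2*46225)) = -4*(17155 + (10 + 215 + 92450)) = -4*(17155 + 92675) = -4*109830 = -439320)
(-431)**2 + R = (-431)**2 - 439320 = 185761 - 439320 = -253559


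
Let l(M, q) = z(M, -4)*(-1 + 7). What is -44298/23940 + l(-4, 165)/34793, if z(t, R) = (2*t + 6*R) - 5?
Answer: -85920833/46274690 ≈ -1.8568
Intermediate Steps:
z(t, R) = -5 + 2*t + 6*R
l(M, q) = -174 + 12*M (l(M, q) = (-5 + 2*M + 6*(-4))*(-1 + 7) = (-5 + 2*M - 24)*6 = (-29 + 2*M)*6 = -174 + 12*M)
-44298/23940 + l(-4, 165)/34793 = -44298/23940 + (-174 + 12*(-4))/34793 = -44298*1/23940 + (-174 - 48)*(1/34793) = -2461/1330 - 222*1/34793 = -2461/1330 - 222/34793 = -85920833/46274690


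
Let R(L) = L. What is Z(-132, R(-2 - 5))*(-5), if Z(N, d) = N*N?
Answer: -87120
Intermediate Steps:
Z(N, d) = N**2
Z(-132, R(-2 - 5))*(-5) = (-132)**2*(-5) = 17424*(-5) = -87120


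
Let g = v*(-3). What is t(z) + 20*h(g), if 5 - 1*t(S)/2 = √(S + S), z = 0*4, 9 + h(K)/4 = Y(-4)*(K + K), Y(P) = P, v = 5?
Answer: 8890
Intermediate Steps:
g = -15 (g = 5*(-3) = -15)
h(K) = -36 - 32*K (h(K) = -36 + 4*(-4*(K + K)) = -36 + 4*(-8*K) = -36 - 32*K)
z = 0
t(S) = 10 - 2*√2*√S (t(S) = 10 - 2*√(S + S) = 10 - 2*√2*√S)
t(z) + 20*h(g) = (10 - 2*√2*√0) + 20*(-36 - 32*(-15)) = (10 - 2*√2*0) + 20*(-36 + 480) = (10 + 0) + 20*444 = 10 + 8880 = 8890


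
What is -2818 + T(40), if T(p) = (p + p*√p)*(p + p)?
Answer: 382 + 6400*√10 ≈ 20621.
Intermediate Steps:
T(p) = 2*p*(p + p^(3/2)) (T(p) = (p + p^(3/2))*(2*p) = 2*p*(p + p^(3/2)))
-2818 + T(40) = -2818 + (2*40² + 2*40^(5/2)) = -2818 + (2*1600 + 2*(3200*√10)) = -2818 + (3200 + 6400*√10) = 382 + 6400*√10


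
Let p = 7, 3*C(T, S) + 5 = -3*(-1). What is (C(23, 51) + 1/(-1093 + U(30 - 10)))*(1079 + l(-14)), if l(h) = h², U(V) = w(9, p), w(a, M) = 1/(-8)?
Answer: -496230/583 ≈ -851.17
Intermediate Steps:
C(T, S) = -⅔ (C(T, S) = -5/3 + (-3*(-1))/3 = -5/3 + (⅓)*3 = -5/3 + 1 = -⅔)
w(a, M) = -⅛
U(V) = -⅛
(C(23, 51) + 1/(-1093 + U(30 - 10)))*(1079 + l(-14)) = (-⅔ + 1/(-1093 - ⅛))*(1079 + (-14)²) = (-⅔ + 1/(-8745/8))*(1079 + 196) = (-⅔ - 8/8745)*1275 = -1946/2915*1275 = -496230/583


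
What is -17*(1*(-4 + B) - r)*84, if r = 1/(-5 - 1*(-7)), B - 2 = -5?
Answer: 10710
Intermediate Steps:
B = -3 (B = 2 - 5 = -3)
r = 1/2 (r = 1/(-5 + 7) = 1/2 ≈ 0.50000)
-17*(1*(-4 + B) - r)*84 = -17*(1*(-4 - 3) - 1*1/2)*84 = -17*(1*(-7) - 1/2)*84 = -17*(-7 - 1/2)*84 = -17*(-15/2)*84 = (255/2)*84 = 10710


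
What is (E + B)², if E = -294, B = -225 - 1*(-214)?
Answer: 93025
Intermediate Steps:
B = -11 (B = -225 + 214 = -11)
(E + B)² = (-294 - 11)² = (-305)² = 93025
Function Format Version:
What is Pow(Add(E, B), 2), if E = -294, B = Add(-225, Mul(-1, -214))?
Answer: 93025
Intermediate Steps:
B = -11 (B = Add(-225, 214) = -11)
Pow(Add(E, B), 2) = Pow(Add(-294, -11), 2) = Pow(-305, 2) = 93025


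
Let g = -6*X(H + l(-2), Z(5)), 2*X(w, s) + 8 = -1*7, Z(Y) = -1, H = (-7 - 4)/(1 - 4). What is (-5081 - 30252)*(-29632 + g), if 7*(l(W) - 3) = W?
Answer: 1045397471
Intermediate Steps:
l(W) = 3 + W/7
H = 11/3 (H = -11/(-3) = -11*(-⅓) = 11/3 ≈ 3.6667)
X(w, s) = -15/2 (X(w, s) = -4 + (-1*7)/2 = -4 + (½)*(-7) = -4 - 7/2 = -15/2)
g = 45 (g = -6*(-15/2) = 45)
(-5081 - 30252)*(-29632 + g) = (-5081 - 30252)*(-29632 + 45) = -35333*(-29587) = 1045397471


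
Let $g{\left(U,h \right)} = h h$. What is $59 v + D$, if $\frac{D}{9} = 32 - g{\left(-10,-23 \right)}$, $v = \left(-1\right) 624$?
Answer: $-41289$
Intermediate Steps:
$v = -624$
$g{\left(U,h \right)} = h^{2}$
$D = -4473$ ($D = 9 \left(32 - \left(-23\right)^{2}\right) = 9 \left(32 - 529\right) = 9 \left(-497\right) = -4473$)
$59 v + D = 59 \left(-624\right) - 4473 = -36816 - 4473 = -41289$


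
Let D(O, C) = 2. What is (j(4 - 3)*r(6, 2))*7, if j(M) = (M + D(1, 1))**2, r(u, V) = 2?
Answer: 126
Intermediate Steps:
j(M) = (2 + M)**2 (j(M) = (M + 2)**2 = (2 + M)**2)
(j(4 - 3)*r(6, 2))*7 = ((2 + (4 - 3))**2*2)*7 = ((2 + 1)**2*2)*7 = (3**2*2)*7 = (9*2)*7 = 18*7 = 126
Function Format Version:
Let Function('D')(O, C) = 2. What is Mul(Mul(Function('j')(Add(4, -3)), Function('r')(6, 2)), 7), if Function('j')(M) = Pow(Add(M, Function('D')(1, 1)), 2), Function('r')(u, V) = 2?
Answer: 126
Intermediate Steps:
Function('j')(M) = Pow(Add(2, M), 2) (Function('j')(M) = Pow(Add(M, 2), 2) = Pow(Add(2, M), 2))
Mul(Mul(Function('j')(Add(4, -3)), Function('r')(6, 2)), 7) = Mul(Mul(Pow(Add(2, Add(4, -3)), 2), 2), 7) = Mul(Mul(Pow(Add(2, 1), 2), 2), 7) = Mul(Mul(Pow(3, 2), 2), 7) = Mul(Mul(9, 2), 7) = Mul(18, 7) = 126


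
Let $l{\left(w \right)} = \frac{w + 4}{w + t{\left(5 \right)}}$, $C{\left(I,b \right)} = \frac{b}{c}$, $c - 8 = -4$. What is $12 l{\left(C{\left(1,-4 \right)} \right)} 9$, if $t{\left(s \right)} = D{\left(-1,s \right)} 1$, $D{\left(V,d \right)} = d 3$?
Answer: $\frac{162}{7} \approx 23.143$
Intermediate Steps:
$D{\left(V,d \right)} = 3 d$
$t{\left(s \right)} = 3 s$ ($t{\left(s \right)} = 3 s 1 = 3 s$)
$c = 4$ ($c = 8 - 4 = 4$)
$C{\left(I,b \right)} = \frac{b}{4}$
$l{\left(w \right)} = \frac{4 + w}{15 + w}$ ($l{\left(w \right)} = \frac{w + 4}{w + 3 \cdot 5} = \frac{4 + w}{w + 15} = \frac{4 + w}{15 + w}$)
$12 l{\left(C{\left(1,-4 \right)} \right)} 9 = 12 \frac{4 + \frac{1}{4} \left(-4\right)}{15 + \frac{1}{4} \left(-4\right)} 9 = 12 \frac{4 - 1}{15 - 1} \cdot 9 = 12 \cdot \frac{1}{14} \cdot 3 \cdot 9 = 12 \cdot \frac{3}{14} \cdot 9 = \frac{18}{7} \cdot 9 = \frac{162}{7}$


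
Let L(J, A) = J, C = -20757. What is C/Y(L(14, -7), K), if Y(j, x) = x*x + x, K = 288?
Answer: -407/1632 ≈ -0.24939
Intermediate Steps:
Y(j, x) = x + x**2 (Y(j, x) = x**2 + x = x + x**2)
C/Y(L(14, -7), K) = -20757*1/(288*(1 + 288)) = -20757/(288*289) = -20757/83232 = -20757*1/83232 = -407/1632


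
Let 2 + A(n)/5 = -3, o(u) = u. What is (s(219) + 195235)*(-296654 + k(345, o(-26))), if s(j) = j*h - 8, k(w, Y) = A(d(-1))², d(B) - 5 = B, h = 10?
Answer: -58441157093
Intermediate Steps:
d(B) = 5 + B
A(n) = -25 (A(n) = -10 + 5*(-3) = -10 - 15 = -25)
k(w, Y) = 625 (k(w, Y) = (-25)² = 625)
s(j) = -8 + 10*j (s(j) = j*10 - 8 = 10*j - 8 = -8 + 10*j)
(s(219) + 195235)*(-296654 + k(345, o(-26))) = ((-8 + 10*219) + 195235)*(-296654 + 625) = ((-8 + 2190) + 195235)*(-296029) = (2182 + 195235)*(-296029) = 197417*(-296029) = -58441157093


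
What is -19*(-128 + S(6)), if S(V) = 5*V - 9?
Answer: 2033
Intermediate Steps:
S(V) = -9 + 5*V
-19*(-128 + S(6)) = -19*(-128 + (-9 + 5*6)) = -19*(-128 + (-9 + 30)) = -19*(-128 + 21) = -19*(-107) = 2033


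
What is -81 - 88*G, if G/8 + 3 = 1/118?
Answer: 119477/59 ≈ 2025.0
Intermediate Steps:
G = -1412/59 (G = -24 + 8/118 = -24 + 8*(1/118) = -24 + 4/59 = -1412/59 ≈ -23.932)
-81 - 88*G = -81 - 88*(-1412/59) = -81 + 124256/59 = 119477/59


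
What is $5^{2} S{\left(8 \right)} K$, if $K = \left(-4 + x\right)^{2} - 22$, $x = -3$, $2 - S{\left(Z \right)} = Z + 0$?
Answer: $-4050$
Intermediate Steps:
$S{\left(Z \right)} = 2 - Z$ ($S{\left(Z \right)} = 2 - \left(Z + 0\right) = 2 - Z$)
$K = 27$ ($K = \left(-4 - 3\right)^{2} - 22 = \left(-7\right)^{2} - 22 = 49 - 22 = 27$)
$5^{2} S{\left(8 \right)} K = 5^{2} \left(2 - 8\right) 27 = 25 \left(2 - 8\right) 27 = 25 \left(-6\right) 27 = \left(-150\right) 27 = -4050$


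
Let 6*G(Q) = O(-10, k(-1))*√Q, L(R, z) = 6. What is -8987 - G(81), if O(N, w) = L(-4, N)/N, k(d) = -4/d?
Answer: -89861/10 ≈ -8986.1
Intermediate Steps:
O(N, w) = 6/N
G(Q) = -√Q/10 (G(Q) = ((6/(-10))*√Q)/6 = ((6*(-⅒))*√Q)/6 = (-3*√Q/5)/6 = -√Q/10)
-8987 - G(81) = -8987 - (-1)*√81/10 = -8987 - (-1)*9/10 = -8987 - 1*(-9/10) = -8987 + 9/10 = -89861/10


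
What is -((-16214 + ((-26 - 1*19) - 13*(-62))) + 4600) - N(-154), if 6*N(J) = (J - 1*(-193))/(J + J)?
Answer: 6685461/616 ≈ 10853.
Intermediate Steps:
N(J) = (193 + J)/(12*J) (N(J) = ((J - 1*(-193))/(J + J))/6 = ((J + 193)/((2*J)))/6 = ((193 + J)*(1/(2*J)))/6 = ((193 + J)/(2*J))/6 = (193 + J)/(12*J))
-((-16214 + ((-26 - 1*19) - 13*(-62))) + 4600) - N(-154) = -((-16214 + ((-26 - 1*19) - 13*(-62))) + 4600) - (193 - 154)/(12*(-154)) = -((-16214 + ((-26 - 19) + 806)) + 4600) - (-1)*39/(12*154) = -((-16214 + (-45 + 806)) + 4600) - 1*(-13/616) = -((-16214 + 761) + 4600) + 13/616 = -(-15453 + 4600) + 13/616 = -1*(-10853) + 13/616 = 10853 + 13/616 = 6685461/616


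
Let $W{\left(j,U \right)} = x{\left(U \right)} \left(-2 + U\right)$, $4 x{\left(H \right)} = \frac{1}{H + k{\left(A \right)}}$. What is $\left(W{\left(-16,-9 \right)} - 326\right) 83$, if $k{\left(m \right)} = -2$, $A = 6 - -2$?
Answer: $- \frac{108149}{4} \approx -27037.0$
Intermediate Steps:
$A = 8$ ($A = 6 + 2 = 8$)
$x{\left(H \right)} = \frac{1}{4 \left(-2 + H\right)}$ ($x{\left(H \right)} = \frac{1}{4 \left(H - 2\right)} = \frac{1}{4 \left(-2 + H\right)}$)
$W{\left(j,U \right)} = \frac{1}{4}$ ($W{\left(j,U \right)} = \frac{1}{4 \left(-2 + U\right)} \left(-2 + U\right) = \frac{1}{4}$)
$\left(W{\left(-16,-9 \right)} - 326\right) 83 = \left(\frac{1}{4} - 326\right) 83 = \left(- \frac{1303}{4}\right) 83 = - \frac{108149}{4}$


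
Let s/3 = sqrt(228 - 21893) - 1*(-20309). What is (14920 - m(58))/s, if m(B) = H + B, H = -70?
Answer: 151626994/618715719 - 7466*I*sqrt(21665)/618715719 ≈ 0.24507 - 0.0017761*I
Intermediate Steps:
m(B) = -70 + B
s = 60927 + 3*I*sqrt(21665) (s = 3*(sqrt(228 - 21893) - 1*(-20309)) = 3*(sqrt(-21665) + 20309) = 3*(I*sqrt(21665) + 20309) = 3*(20309 + I*sqrt(21665)) = 60927 + 3*I*sqrt(21665) ≈ 60927.0 + 441.57*I)
(14920 - m(58))/s = (14920 - (-70 + 58))/(60927 + 3*I*sqrt(21665)) = (14920 - 1*(-12))/(60927 + 3*I*sqrt(21665)) = (14920 + 12)/(60927 + 3*I*sqrt(21665)) = 14932/(60927 + 3*I*sqrt(21665))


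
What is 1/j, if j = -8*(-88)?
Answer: 1/704 ≈ 0.0014205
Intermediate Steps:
j = 704
1/j = 1/704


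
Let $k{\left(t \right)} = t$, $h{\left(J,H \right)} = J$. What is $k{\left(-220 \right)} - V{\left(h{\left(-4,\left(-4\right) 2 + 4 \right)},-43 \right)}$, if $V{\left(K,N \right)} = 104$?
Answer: $-324$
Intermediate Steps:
$k{\left(-220 \right)} - V{\left(h{\left(-4,\left(-4\right) 2 + 4 \right)},-43 \right)} = -220 - 104 = -324$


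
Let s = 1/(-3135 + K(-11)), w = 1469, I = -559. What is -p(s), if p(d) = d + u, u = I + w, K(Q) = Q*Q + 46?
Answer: -2700879/2968 ≈ -910.00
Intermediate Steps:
K(Q) = 46 + Q² (K(Q) = Q² + 46 = 46 + Q²)
u = 910 (u = -559 + 1469 = 910)
s = -1/2968 (s = 1/(-3135 + (46 + (-11)²)) = 1/(-3135 + (46 + 121)) = 1/(-3135 + 167) = 1/(-2968) = -1/2968 ≈ -0.00033693)
p(d) = 910 + d (p(d) = d + 910 = 910 + d)
-p(s) = -(910 - 1/2968) = -1*2700879/2968 = -2700879/2968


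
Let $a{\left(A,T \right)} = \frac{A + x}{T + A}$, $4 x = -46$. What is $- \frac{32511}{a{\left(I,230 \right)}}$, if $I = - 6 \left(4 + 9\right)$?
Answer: $\frac{9883344}{179} \approx 55214.0$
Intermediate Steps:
$x = - \frac{23}{2}$ ($x = \frac{1}{4} \left(-46\right) = - \frac{23}{2} \approx -11.5$)
$I = -78$ ($I = \left(-6\right) 13 = -78$)
$a{\left(A,T \right)} = \frac{- \frac{23}{2} + A}{A + T}$ ($a{\left(A,T \right)} = \frac{A - \frac{23}{2}}{T + A} = \frac{- \frac{23}{2} + A}{A + T}$)
$- \frac{32511}{a{\left(I,230 \right)}} = - \frac{32511}{\frac{1}{-78 + 230} \left(- \frac{23}{2} - 78\right)} = - \frac{32511}{\frac{1}{152} \left(- \frac{179}{2}\right)} = - \frac{32511}{- \frac{179}{304}} = \left(-32511\right) \left(- \frac{304}{179}\right) = \frac{9883344}{179}$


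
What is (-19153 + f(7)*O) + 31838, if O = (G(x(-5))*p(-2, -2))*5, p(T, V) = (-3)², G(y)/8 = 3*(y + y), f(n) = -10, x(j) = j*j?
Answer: -527315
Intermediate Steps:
x(j) = j²
G(y) = 48*y (G(y) = 8*(3*(y + y)) = 8*(3*(2*y)) = 8*(6*y) = 48*y)
p(T, V) = 9
O = 54000 (O = ((48*(-5)²)*9)*5 = ((48*25)*9)*5 = (1200*9)*5 = 10800*5 = 54000)
(-19153 + f(7)*O) + 31838 = (-19153 - 10*54000) + 31838 = (-19153 - 540000) + 31838 = -559153 + 31838 = -527315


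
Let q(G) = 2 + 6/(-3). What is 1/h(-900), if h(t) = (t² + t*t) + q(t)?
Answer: 1/1620000 ≈ 6.1728e-7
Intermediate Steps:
q(G) = 0 (q(G) = 2 + 6*(-⅓) = 2 - 2 = 0)
h(t) = 2*t² (h(t) = (t² + t*t) + 0 = (t² + t²) + 0 = 2*t² + 0 = 2*t²)
1/h(-900) = 1/(2*(-900)²) = 1/(2*810000) = 1/1620000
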